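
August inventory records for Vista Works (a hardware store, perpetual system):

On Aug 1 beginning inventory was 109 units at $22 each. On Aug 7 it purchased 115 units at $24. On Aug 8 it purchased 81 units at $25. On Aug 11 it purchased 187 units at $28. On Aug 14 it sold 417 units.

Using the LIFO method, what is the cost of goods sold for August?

Aug 14, 417 sold [LIFO — newest first]: 187 @ $28 + 81 @ $25 + 115 @ $24 + 34 @ $22 = $10,769
Ending inventory: 75 @ $22 = $1,650

COGS = $10,769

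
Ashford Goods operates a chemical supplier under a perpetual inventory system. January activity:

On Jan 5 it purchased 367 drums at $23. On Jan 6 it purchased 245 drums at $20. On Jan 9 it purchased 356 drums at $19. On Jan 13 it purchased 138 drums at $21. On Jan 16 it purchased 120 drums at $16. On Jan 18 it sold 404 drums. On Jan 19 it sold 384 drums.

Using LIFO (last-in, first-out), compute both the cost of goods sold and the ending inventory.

Jan 18, 404 sold [LIFO — newest first]: 120 @ $16 + 138 @ $21 + 146 @ $19 = $7,592
Jan 19, 384 sold [LIFO — newest first]: 210 @ $19 + 174 @ $20 = $7,470
Total COGS = $7,592 + $7,470 = $15,062
Ending inventory: 367 @ $23 + 71 @ $20 = $9,861

COGS = $15,062; ending inventory = $9,861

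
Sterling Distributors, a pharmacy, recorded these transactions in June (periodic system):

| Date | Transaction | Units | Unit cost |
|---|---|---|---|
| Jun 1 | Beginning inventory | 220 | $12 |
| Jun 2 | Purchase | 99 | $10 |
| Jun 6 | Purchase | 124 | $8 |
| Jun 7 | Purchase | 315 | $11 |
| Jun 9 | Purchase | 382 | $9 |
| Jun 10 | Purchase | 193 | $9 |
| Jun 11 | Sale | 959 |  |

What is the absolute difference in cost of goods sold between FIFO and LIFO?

$704

FIFO COGS: 220 @ $12 + 99 @ $10 + 124 @ $8 + 315 @ $11 + 201 @ $9 = $9,896
LIFO COGS: 193 @ $9 + 382 @ $9 + 315 @ $11 + 69 @ $8 = $9,192
Difference = |$9,896 − $9,192| = $704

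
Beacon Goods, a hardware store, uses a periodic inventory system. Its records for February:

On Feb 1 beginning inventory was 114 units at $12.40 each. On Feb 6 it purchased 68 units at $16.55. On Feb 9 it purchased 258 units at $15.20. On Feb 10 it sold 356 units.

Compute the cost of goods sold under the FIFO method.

Feb 10, 356 sold [FIFO — oldest first]: 114 @ $12.40 + 68 @ $16.55 + 174 @ $15.20 = $5,183.80
Ending inventory: 84 @ $15.20 = $1,276.80

COGS = $5,183.80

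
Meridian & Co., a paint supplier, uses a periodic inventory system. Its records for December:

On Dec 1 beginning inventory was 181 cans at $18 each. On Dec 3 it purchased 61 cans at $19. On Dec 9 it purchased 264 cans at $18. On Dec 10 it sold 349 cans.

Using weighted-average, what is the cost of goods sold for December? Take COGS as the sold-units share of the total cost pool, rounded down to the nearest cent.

Dec 10, sell 349: 349/506 × $9,169.00 → $6,324.07
Ending inventory (cost pool remaining) = $2,844.93

COGS = $6,324.07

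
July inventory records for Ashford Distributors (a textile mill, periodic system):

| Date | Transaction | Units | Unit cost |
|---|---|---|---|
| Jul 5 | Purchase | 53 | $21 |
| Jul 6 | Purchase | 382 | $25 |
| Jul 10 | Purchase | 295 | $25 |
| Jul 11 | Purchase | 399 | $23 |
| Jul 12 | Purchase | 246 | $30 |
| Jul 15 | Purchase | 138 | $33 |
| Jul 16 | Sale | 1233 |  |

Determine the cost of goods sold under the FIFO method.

COGS = $30,335

Jul 16, 1233 sold [FIFO — oldest first]: 53 @ $21 + 382 @ $25 + 295 @ $25 + 399 @ $23 + 104 @ $30 = $30,335
Ending inventory: 142 @ $30 + 138 @ $33 = $8,814
Check: goods available $39,149 = COGS $30,335 + ending $8,814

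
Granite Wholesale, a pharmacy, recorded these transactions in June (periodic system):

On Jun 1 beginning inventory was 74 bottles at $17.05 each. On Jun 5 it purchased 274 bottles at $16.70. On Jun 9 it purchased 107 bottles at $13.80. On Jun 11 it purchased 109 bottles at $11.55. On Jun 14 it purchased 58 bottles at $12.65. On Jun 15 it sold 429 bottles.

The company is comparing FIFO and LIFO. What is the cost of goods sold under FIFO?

FIFO COGS: 74 @ $17.05 + 274 @ $16.70 + 81 @ $13.80 = $6,955.30
LIFO COGS: 58 @ $12.65 + 109 @ $11.55 + 107 @ $13.80 + 155 @ $16.70 = $6,057.75

COGS = $6,955.30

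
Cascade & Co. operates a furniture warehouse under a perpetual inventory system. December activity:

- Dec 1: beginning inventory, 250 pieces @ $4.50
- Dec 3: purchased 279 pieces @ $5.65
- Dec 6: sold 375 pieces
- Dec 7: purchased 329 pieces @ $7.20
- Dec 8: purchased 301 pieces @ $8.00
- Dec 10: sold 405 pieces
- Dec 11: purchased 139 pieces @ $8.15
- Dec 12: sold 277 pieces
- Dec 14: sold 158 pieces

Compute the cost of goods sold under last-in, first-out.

COGS = $8,237.50

Dec 6, 375 sold [LIFO — newest first]: 279 @ $5.65 + 96 @ $4.50 = $2,008.35
Dec 10, 405 sold [LIFO — newest first]: 301 @ $8.00 + 104 @ $7.20 = $3,156.80
Dec 12, 277 sold [LIFO — newest first]: 139 @ $8.15 + 138 @ $7.20 = $2,126.45
Dec 14, 158 sold [LIFO — newest first]: 87 @ $7.20 + 71 @ $4.50 = $945.90
Total COGS = $2,008.35 + $3,156.80 + $2,126.45 + $945.90 = $8,237.50
Ending inventory: 83 @ $4.50 = $373.50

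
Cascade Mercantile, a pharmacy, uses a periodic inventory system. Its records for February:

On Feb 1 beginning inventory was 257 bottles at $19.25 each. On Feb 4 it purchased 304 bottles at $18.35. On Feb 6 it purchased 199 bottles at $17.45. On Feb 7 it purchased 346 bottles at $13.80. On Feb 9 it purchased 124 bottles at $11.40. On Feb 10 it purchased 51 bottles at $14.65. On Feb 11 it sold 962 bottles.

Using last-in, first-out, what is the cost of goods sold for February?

COGS = $14,848.80

Feb 11, 962 sold [LIFO — newest first]: 51 @ $14.65 + 124 @ $11.40 + 346 @ $13.80 + 199 @ $17.45 + 242 @ $18.35 = $14,848.80
Ending inventory: 257 @ $19.25 + 62 @ $18.35 = $6,084.95
Check: goods available $20,933.75 = COGS $14,848.80 + ending $6,084.95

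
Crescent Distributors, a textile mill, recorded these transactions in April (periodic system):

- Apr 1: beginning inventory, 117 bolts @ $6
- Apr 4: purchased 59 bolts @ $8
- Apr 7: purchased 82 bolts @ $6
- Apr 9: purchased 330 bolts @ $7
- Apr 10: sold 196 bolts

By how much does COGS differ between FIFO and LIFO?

FIFO COGS: 117 @ $6 + 59 @ $8 + 20 @ $6 = $1,294
LIFO COGS: 196 @ $7 = $1,372
Difference = |$1,294 − $1,372| = $78

$78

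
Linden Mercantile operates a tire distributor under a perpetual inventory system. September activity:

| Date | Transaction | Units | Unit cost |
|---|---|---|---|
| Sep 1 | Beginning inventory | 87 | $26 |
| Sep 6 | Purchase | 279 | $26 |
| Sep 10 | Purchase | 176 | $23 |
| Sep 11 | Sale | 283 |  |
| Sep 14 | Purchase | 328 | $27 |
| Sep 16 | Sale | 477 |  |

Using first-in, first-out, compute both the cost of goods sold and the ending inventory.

Sep 11, 283 sold [FIFO — oldest first]: 87 @ $26 + 196 @ $26 = $7,358
Sep 16, 477 sold [FIFO — oldest first]: 83 @ $26 + 176 @ $23 + 218 @ $27 = $12,092
Total COGS = $7,358 + $12,092 = $19,450
Ending inventory: 110 @ $27 = $2,970

COGS = $19,450; ending inventory = $2,970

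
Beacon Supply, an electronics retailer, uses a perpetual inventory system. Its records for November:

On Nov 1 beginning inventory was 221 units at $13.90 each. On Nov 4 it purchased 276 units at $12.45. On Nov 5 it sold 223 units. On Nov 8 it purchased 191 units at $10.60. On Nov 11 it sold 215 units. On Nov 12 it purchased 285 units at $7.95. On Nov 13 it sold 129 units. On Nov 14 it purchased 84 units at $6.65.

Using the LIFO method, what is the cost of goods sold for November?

COGS = $6,125.30

Nov 5, 223 sold [LIFO — newest first]: 223 @ $12.45 = $2,776.35
Nov 11, 215 sold [LIFO — newest first]: 191 @ $10.60 + 24 @ $12.45 = $2,323.40
Nov 13, 129 sold [LIFO — newest first]: 129 @ $7.95 = $1,025.55
Total COGS = $2,776.35 + $2,323.40 + $1,025.55 = $6,125.30
Ending inventory: 221 @ $13.90 + 29 @ $12.45 + 156 @ $7.95 + 84 @ $6.65 = $5,231.75
Check: goods available $11,357.05 = COGS $6,125.30 + ending $5,231.75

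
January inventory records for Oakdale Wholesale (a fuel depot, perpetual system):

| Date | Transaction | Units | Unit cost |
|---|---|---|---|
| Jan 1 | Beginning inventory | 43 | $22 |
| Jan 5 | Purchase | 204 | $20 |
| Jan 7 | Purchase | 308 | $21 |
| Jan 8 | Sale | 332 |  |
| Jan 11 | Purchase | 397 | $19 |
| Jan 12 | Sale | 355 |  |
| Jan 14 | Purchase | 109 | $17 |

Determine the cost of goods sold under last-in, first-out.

Jan 8, 332 sold [LIFO — newest first]: 308 @ $21 + 24 @ $20 = $6,948
Jan 12, 355 sold [LIFO — newest first]: 355 @ $19 = $6,745
Total COGS = $6,948 + $6,745 = $13,693
Ending inventory: 43 @ $22 + 180 @ $20 + 42 @ $19 + 109 @ $17 = $7,197

COGS = $13,693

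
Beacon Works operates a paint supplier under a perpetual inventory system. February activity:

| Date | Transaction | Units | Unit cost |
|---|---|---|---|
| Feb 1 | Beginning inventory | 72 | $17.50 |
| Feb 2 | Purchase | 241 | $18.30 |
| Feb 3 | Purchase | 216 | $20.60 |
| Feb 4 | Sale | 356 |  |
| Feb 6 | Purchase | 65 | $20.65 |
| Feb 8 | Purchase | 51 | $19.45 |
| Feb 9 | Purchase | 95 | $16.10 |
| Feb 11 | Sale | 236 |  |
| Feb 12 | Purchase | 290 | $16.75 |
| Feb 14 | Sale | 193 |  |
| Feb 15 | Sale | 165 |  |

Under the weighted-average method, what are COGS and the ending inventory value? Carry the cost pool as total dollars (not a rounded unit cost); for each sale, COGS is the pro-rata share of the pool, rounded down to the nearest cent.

COGS = $17,448.91; ending inventory = $1,392.19

After Feb 1: 72 on hand, pool $1,260.00 (≈ $17.5000 each)
After Feb 2: 313 on hand, pool $5,670.30 (≈ $18.1160 each)
After Feb 3: 529 on hand, pool $10,119.90 (≈ $19.1302 each)
Feb 4, sell 356: 356/529 × $10,119.90 → $6,810.36
After Feb 6: 238 on hand, pool $4,651.79 (≈ $19.5453 each)
After Feb 8: 289 on hand, pool $5,643.74 (≈ $19.5285 each)
After Feb 9: 384 on hand, pool $7,173.24 (≈ $18.6803 each)
Feb 11, sell 236: 236/384 × $7,173.24 → $4,408.55
After Feb 12: 438 on hand, pool $7,622.19 (≈ $17.4023 each)
Feb 14, sell 193: 193/438 × $7,622.19 → $3,358.63
Feb 15, sell 165: 165/245 × $4,263.56 → $2,871.37
Total COGS = $6,810.36 + $4,408.55 + $3,358.63 + $2,871.37 = $17,448.91
Ending inventory (cost pool remaining) = $1,392.19
Check: goods available $18,841.10 = COGS $17,448.91 + ending $1,392.19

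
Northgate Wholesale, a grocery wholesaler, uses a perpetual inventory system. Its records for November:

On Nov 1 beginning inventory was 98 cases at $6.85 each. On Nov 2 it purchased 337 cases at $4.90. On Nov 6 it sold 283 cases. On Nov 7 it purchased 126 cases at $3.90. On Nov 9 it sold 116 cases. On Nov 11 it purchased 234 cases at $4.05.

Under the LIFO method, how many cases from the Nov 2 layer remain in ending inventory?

Nov 6, 283 sold [LIFO — newest first]: 283 @ $4.90 = $1,386.70
Nov 9, 116 sold [LIFO — newest first]: 116 @ $3.90 = $452.40
Total COGS = $1,386.70 + $452.40 = $1,839.10
Ending inventory: 98 @ $6.85 + 54 @ $4.90 + 10 @ $3.90 + 234 @ $4.05 = $1,922.60

54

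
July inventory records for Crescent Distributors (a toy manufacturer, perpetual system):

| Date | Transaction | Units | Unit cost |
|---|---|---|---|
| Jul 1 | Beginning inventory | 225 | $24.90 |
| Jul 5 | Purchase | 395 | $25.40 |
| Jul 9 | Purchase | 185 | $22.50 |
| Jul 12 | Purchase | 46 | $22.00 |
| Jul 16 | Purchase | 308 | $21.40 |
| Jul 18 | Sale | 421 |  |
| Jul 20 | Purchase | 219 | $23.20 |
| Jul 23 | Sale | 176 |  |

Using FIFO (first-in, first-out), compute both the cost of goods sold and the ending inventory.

Jul 18, 421 sold [FIFO — oldest first]: 225 @ $24.90 + 196 @ $25.40 = $10,580.90
Jul 23, 176 sold [FIFO — oldest first]: 176 @ $25.40 = $4,470.40
Total COGS = $10,580.90 + $4,470.40 = $15,051.30
Ending inventory: 23 @ $25.40 + 185 @ $22.50 + 46 @ $22.00 + 308 @ $21.40 + 219 @ $23.20 = $17,430.70

COGS = $15,051.30; ending inventory = $17,430.70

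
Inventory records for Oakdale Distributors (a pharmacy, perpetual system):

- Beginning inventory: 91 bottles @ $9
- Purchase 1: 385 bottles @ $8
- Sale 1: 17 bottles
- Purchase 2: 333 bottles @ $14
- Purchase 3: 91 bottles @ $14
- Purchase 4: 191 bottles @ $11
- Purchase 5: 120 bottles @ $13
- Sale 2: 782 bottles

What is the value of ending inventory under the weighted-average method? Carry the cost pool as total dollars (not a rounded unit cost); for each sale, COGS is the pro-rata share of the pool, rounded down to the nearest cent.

Ending inventory = $4,608.87

After Beginning: 91 on hand, pool $819.00 (≈ $9.0000 each)
After Purchase 1: 476 on hand, pool $3,899.00 (≈ $8.1912 each)
Sale 1, sell 17: 17/476 × $3,899.00 → $139.25
After Purchase 2: 792 on hand, pool $8,421.75 (≈ $10.6335 each)
After Purchase 3: 883 on hand, pool $9,695.75 (≈ $10.9805 each)
After Purchase 4: 1074 on hand, pool $11,796.75 (≈ $10.9839 each)
After Purchase 5: 1194 on hand, pool $13,356.75 (≈ $11.1866 each)
Sale 2, sell 782: 782/1194 × $13,356.75 → $8,747.88
Total COGS = $139.25 + $8,747.88 = $8,887.13
Ending inventory (cost pool remaining) = $4,608.87
Check: goods available $13,496.00 = COGS $8,887.13 + ending $4,608.87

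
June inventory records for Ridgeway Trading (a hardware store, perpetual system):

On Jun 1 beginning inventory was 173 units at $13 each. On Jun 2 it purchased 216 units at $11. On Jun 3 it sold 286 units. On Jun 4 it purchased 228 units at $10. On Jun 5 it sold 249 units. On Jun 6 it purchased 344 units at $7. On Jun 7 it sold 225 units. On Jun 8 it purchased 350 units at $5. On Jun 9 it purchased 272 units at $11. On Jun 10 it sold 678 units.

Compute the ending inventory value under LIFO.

Jun 3, 286 sold [LIFO — newest first]: 216 @ $11 + 70 @ $13 = $3,286
Jun 5, 249 sold [LIFO — newest first]: 228 @ $10 + 21 @ $13 = $2,553
Jun 7, 225 sold [LIFO — newest first]: 225 @ $7 = $1,575
Jun 10, 678 sold [LIFO — newest first]: 272 @ $11 + 350 @ $5 + 56 @ $7 = $5,134
Total COGS = $3,286 + $2,553 + $1,575 + $5,134 = $12,548
Ending inventory: 82 @ $13 + 63 @ $7 = $1,507

Ending inventory = $1,507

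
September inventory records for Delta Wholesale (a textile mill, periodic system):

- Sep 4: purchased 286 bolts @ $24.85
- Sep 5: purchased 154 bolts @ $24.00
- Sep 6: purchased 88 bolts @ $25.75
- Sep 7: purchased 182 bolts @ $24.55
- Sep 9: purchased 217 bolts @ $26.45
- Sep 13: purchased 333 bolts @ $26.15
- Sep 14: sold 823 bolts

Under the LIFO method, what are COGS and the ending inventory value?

COGS = $21,253.70; ending inventory = $10,731.10

Sep 14, 823 sold [LIFO — newest first]: 333 @ $26.15 + 217 @ $26.45 + 182 @ $24.55 + 88 @ $25.75 + 3 @ $24.00 = $21,253.70
Ending inventory: 286 @ $24.85 + 151 @ $24.00 = $10,731.10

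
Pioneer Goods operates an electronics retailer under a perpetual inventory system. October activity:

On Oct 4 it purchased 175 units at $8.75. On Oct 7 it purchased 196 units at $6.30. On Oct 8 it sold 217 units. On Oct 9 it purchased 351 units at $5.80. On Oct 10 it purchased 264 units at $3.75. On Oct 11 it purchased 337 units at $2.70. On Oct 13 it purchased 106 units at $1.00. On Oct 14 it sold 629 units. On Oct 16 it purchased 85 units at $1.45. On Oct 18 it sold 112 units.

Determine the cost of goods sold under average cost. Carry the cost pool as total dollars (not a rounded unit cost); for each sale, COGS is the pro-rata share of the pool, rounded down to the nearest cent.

COGS = $4,750.52

After Oct 4: 175 on hand, pool $1,531.25 (≈ $8.7500 each)
After Oct 7: 371 on hand, pool $2,766.05 (≈ $7.4557 each)
Oct 8, sell 217: 217/371 × $2,766.05 → $1,617.87
After Oct 9: 505 on hand, pool $3,183.98 (≈ $6.3049 each)
After Oct 10: 769 on hand, pool $4,173.98 (≈ $5.4278 each)
After Oct 11: 1106 on hand, pool $5,083.88 (≈ $4.5966 each)
After Oct 13: 1212 on hand, pool $5,189.88 (≈ $4.2821 each)
Oct 14, sell 629: 629/1212 × $5,189.88 → $2,693.42
After Oct 16: 668 on hand, pool $2,619.71 (≈ $3.9217 each)
Oct 18, sell 112: 112/668 × $2,619.71 → $439.23
Total COGS = $1,617.87 + $2,693.42 + $439.23 = $4,750.52
Ending inventory (cost pool remaining) = $2,180.48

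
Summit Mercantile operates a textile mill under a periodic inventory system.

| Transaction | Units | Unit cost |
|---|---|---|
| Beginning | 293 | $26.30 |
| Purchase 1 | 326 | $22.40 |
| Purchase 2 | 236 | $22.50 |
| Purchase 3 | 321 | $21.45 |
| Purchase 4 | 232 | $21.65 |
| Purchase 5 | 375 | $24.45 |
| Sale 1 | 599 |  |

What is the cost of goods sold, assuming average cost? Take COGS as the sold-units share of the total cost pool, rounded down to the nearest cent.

Sale 1, sell 599: 599/1783 × $41,395.30 → $13,906.77
Ending inventory (cost pool remaining) = $27,488.53

COGS = $13,906.77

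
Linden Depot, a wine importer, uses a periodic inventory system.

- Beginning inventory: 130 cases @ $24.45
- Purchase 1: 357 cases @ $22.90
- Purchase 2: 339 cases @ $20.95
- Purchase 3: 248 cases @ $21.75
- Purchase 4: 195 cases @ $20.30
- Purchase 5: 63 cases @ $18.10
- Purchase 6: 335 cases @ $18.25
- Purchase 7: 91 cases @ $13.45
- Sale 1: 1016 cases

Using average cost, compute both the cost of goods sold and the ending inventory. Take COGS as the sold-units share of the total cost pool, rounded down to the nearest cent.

COGS = $20,970.95; ending inventory = $15,315.40

Sale 1, sell 1016: 1016/1758 × $36,286.35 → $20,970.95
Ending inventory (cost pool remaining) = $15,315.40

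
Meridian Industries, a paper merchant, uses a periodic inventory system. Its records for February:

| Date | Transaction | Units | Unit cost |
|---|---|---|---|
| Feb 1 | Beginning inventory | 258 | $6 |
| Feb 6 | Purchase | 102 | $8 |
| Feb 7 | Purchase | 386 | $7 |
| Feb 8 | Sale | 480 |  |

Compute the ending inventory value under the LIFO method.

Feb 8, 480 sold [LIFO — newest first]: 386 @ $7 + 94 @ $8 = $3,454
Ending inventory: 258 @ $6 + 8 @ $8 = $1,612

Ending inventory = $1,612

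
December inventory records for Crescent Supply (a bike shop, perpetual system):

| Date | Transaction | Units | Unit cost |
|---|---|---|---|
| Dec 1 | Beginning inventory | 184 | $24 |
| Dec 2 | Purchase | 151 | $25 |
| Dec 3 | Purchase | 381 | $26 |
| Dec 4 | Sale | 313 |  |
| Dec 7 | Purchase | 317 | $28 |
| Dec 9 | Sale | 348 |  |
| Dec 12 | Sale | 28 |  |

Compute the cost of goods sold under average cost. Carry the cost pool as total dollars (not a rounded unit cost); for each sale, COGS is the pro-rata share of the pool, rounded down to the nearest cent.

After Dec 1: 184 on hand, pool $4,416.00 (≈ $24.0000 each)
After Dec 2: 335 on hand, pool $8,191.00 (≈ $24.4507 each)
After Dec 3: 716 on hand, pool $18,097.00 (≈ $25.2751 each)
Dec 4, sell 313: 313/716 × $18,097.00 → $7,911.11
After Dec 7: 720 on hand, pool $19,061.89 (≈ $26.4748 each)
Dec 9, sell 348: 348/720 × $19,061.89 → $9,213.24
Dec 12, sell 28: 28/372 × $9,848.65 → $741.29
Total COGS = $7,911.11 + $9,213.24 + $741.29 = $17,865.64
Ending inventory (cost pool remaining) = $9,107.36

COGS = $17,865.64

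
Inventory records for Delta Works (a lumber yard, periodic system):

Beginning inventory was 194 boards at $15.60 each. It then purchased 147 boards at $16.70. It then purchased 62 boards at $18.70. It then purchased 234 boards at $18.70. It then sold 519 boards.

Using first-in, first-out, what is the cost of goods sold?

COGS = $8,809.90

Sale 1 (519) [FIFO — oldest first]: 194 @ $15.60 + 147 @ $16.70 + 62 @ $18.70 + 116 @ $18.70 = $8,809.90
Ending inventory: 118 @ $18.70 = $2,206.60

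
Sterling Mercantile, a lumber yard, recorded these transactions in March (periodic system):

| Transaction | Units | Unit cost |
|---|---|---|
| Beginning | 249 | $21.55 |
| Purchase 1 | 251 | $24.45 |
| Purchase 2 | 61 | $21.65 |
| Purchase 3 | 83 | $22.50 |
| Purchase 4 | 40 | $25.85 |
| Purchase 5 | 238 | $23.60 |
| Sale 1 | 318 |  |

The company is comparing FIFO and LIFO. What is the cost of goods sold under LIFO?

FIFO COGS: 249 @ $21.55 + 69 @ $24.45 = $7,053.00
LIFO COGS: 238 @ $23.60 + 40 @ $25.85 + 40 @ $22.50 = $7,550.80

COGS = $7,550.80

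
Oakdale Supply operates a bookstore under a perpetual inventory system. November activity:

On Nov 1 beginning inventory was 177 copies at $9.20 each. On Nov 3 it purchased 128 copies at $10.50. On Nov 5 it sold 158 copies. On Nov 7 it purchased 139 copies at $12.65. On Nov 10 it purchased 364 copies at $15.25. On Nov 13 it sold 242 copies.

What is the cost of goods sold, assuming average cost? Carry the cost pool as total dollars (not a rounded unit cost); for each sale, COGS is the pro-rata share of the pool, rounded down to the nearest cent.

After Nov 1: 177 on hand, pool $1,628.40 (≈ $9.2000 each)
After Nov 3: 305 on hand, pool $2,972.40 (≈ $9.7456 each)
Nov 5, sell 158: 158/305 × $2,972.40 → $1,539.80
After Nov 7: 286 on hand, pool $3,190.95 (≈ $11.1572 each)
After Nov 10: 650 on hand, pool $8,741.95 (≈ $13.4492 each)
Nov 13, sell 242: 242/650 × $8,741.95 → $3,254.69
Total COGS = $1,539.80 + $3,254.69 = $4,794.49
Ending inventory (cost pool remaining) = $5,487.26

COGS = $4,794.49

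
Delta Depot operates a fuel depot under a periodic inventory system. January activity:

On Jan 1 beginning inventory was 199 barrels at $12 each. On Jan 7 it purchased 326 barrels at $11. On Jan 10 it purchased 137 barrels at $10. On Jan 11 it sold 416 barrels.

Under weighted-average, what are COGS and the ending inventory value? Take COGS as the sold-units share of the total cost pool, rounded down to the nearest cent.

COGS = $4,614.96; ending inventory = $2,729.04

Jan 11, sell 416: 416/662 × $7,344.00 → $4,614.96
Ending inventory (cost pool remaining) = $2,729.04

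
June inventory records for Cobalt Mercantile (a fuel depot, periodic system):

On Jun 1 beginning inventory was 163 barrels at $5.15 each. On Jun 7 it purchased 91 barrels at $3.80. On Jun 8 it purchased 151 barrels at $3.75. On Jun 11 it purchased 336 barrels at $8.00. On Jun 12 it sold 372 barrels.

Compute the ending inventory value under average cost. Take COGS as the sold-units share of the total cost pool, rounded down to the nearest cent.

Ending inventory = $2,210.77

Jun 12, sell 372: 372/741 × $4,439.50 → $2,228.73
Ending inventory (cost pool remaining) = $2,210.77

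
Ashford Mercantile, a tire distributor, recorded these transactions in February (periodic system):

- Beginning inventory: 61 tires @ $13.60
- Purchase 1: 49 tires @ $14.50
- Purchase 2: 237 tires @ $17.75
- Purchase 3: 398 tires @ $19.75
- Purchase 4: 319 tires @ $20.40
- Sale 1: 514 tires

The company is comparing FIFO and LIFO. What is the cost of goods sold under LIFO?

FIFO COGS: 61 @ $13.60 + 49 @ $14.50 + 237 @ $17.75 + 167 @ $19.75 = $9,045.10
LIFO COGS: 319 @ $20.40 + 195 @ $19.75 = $10,358.85

COGS = $10,358.85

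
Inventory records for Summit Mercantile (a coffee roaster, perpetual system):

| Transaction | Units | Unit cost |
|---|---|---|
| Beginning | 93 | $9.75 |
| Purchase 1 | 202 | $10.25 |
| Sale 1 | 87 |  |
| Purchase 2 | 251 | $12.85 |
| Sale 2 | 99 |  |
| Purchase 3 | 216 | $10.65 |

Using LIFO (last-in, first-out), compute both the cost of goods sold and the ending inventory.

COGS = $2,163.90; ending inventory = $6,339.10

Sale 1 (87) [LIFO — newest first]: 87 @ $10.25 = $891.75
Sale 2 (99) [LIFO — newest first]: 99 @ $12.85 = $1,272.15
Total COGS = $891.75 + $1,272.15 = $2,163.90
Ending inventory: 93 @ $9.75 + 115 @ $10.25 + 152 @ $12.85 + 216 @ $10.65 = $6,339.10
Check: goods available $8,503.00 = COGS $2,163.90 + ending $6,339.10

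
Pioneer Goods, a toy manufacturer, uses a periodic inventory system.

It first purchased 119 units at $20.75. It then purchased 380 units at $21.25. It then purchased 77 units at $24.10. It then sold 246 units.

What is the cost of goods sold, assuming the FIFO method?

COGS = $5,168.00

Sale 1 (246) [FIFO — oldest first]: 119 @ $20.75 + 127 @ $21.25 = $5,168.00
Ending inventory: 253 @ $21.25 + 77 @ $24.10 = $7,231.95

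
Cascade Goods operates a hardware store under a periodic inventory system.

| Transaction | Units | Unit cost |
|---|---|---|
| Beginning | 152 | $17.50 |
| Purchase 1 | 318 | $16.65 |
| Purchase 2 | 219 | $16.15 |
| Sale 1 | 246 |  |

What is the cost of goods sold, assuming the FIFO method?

COGS = $4,225.10

Sale 1 (246) [FIFO — oldest first]: 152 @ $17.50 + 94 @ $16.65 = $4,225.10
Ending inventory: 224 @ $16.65 + 219 @ $16.15 = $7,266.45
Check: goods available $11,491.55 = COGS $4,225.10 + ending $7,266.45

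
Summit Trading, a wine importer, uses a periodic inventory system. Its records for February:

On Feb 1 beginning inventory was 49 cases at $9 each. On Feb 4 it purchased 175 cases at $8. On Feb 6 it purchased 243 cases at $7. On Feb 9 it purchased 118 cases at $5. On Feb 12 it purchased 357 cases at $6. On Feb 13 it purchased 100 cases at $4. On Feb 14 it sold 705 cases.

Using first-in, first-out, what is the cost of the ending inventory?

Ending inventory = $1,822

Feb 14, 705 sold [FIFO — oldest first]: 49 @ $9 + 175 @ $8 + 243 @ $7 + 118 @ $5 + 120 @ $6 = $4,852
Ending inventory: 237 @ $6 + 100 @ $4 = $1,822
Check: goods available $6,674 = COGS $4,852 + ending $1,822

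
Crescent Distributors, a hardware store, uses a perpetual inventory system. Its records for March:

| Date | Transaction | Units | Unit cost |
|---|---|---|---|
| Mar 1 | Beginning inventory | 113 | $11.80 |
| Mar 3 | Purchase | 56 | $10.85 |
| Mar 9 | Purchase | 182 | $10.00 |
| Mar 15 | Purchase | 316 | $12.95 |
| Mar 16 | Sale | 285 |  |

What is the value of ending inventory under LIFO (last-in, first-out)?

Mar 16, 285 sold [LIFO — newest first]: 285 @ $12.95 = $3,690.75
Ending inventory: 113 @ $11.80 + 56 @ $10.85 + 182 @ $10.00 + 31 @ $12.95 = $4,162.45

Ending inventory = $4,162.45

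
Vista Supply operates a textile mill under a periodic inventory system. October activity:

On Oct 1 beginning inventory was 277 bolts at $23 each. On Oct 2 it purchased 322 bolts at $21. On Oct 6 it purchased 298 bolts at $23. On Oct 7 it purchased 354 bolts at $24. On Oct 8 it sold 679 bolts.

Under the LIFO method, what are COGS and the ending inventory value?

Oct 8, 679 sold [LIFO — newest first]: 354 @ $24 + 298 @ $23 + 27 @ $21 = $15,917
Ending inventory: 277 @ $23 + 295 @ $21 = $12,566

COGS = $15,917; ending inventory = $12,566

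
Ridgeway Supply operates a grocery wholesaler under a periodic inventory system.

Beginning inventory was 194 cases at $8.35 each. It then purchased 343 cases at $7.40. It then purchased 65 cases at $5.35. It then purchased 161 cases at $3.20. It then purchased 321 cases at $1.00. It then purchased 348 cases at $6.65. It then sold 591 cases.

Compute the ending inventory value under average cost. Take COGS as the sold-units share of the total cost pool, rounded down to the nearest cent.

Sale 1, sell 591: 591/1432 × $7,656.25 → $3,159.80
Ending inventory (cost pool remaining) = $4,496.45
Check: goods available $7,656.25 = COGS $3,159.80 + ending $4,496.45

Ending inventory = $4,496.45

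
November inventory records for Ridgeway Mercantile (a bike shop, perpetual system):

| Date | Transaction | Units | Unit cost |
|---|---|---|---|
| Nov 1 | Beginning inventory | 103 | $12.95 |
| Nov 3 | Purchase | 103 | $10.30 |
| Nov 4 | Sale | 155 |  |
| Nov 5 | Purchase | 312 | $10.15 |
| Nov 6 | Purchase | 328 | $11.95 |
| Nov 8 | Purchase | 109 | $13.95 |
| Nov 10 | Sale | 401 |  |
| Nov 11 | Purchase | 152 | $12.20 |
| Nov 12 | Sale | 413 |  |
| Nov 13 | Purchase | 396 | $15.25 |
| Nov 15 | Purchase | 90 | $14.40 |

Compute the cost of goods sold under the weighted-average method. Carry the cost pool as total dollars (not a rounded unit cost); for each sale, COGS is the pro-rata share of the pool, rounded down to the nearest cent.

After Nov 1: 103 on hand, pool $1,333.85 (≈ $12.9500 each)
After Nov 3: 206 on hand, pool $2,394.75 (≈ $11.6250 each)
Nov 4, sell 155: 155/206 × $2,394.75 → $1,801.87
After Nov 5: 363 on hand, pool $3,759.68 (≈ $10.3572 each)
After Nov 6: 691 on hand, pool $7,679.28 (≈ $11.1133 each)
After Nov 8: 800 on hand, pool $9,199.83 (≈ $11.4998 each)
Nov 10, sell 401: 401/800 × $9,199.83 → $4,611.41
After Nov 11: 551 on hand, pool $6,442.82 (≈ $11.6930 each)
Nov 12, sell 413: 413/551 × $6,442.82 → $4,829.19
After Nov 13: 534 on hand, pool $7,652.63 (≈ $14.3308 each)
After Nov 15: 624 on hand, pool $8,948.63 (≈ $14.3408 each)
Total COGS = $1,801.87 + $4,611.41 + $4,829.19 = $11,242.47
Ending inventory (cost pool remaining) = $8,948.63
Check: goods available $20,191.10 = COGS $11,242.47 + ending $8,948.63

COGS = $11,242.47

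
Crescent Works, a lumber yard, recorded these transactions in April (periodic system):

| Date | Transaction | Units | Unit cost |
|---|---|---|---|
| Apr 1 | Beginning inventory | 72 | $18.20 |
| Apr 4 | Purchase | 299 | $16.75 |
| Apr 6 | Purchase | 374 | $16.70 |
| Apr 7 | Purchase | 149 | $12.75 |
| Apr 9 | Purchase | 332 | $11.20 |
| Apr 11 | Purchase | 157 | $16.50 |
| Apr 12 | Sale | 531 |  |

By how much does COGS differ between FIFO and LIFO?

FIFO COGS: 72 @ $18.20 + 299 @ $16.75 + 160 @ $16.70 = $8,990.65
LIFO COGS: 157 @ $16.50 + 332 @ $11.20 + 42 @ $12.75 = $6,844.40
Difference = |$8,990.65 − $6,844.40| = $2,146.25

$2,146.25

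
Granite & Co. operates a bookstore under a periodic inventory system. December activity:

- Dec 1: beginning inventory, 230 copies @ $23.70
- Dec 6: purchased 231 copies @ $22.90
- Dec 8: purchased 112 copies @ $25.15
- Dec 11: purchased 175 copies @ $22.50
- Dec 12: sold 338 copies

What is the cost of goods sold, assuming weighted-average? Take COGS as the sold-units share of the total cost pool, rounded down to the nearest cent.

COGS = $7,905.58

Dec 12, sell 338: 338/748 × $17,495.20 → $7,905.58
Ending inventory (cost pool remaining) = $9,589.62
Check: goods available $17,495.20 = COGS $7,905.58 + ending $9,589.62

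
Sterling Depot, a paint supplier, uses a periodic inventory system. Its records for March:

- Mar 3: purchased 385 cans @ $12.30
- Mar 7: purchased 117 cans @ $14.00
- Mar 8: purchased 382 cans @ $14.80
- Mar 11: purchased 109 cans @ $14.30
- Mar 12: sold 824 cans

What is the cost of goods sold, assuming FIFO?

COGS = $11,139.10

Mar 12, 824 sold [FIFO — oldest first]: 385 @ $12.30 + 117 @ $14.00 + 322 @ $14.80 = $11,139.10
Ending inventory: 60 @ $14.80 + 109 @ $14.30 = $2,446.70
Check: goods available $13,585.80 = COGS $11,139.10 + ending $2,446.70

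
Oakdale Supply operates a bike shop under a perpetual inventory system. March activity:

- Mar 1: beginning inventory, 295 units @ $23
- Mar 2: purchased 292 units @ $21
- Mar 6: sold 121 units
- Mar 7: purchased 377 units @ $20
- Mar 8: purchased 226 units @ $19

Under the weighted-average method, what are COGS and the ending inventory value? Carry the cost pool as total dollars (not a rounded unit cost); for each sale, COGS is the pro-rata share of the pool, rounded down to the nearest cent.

COGS = $2,662.61; ending inventory = $22,088.39

After Mar 1: 295 on hand, pool $6,785.00 (≈ $23.0000 each)
After Mar 2: 587 on hand, pool $12,917.00 (≈ $22.0051 each)
Mar 6, sell 121: 121/587 × $12,917.00 → $2,662.61
After Mar 7: 843 on hand, pool $17,794.39 (≈ $21.1084 each)
After Mar 8: 1069 on hand, pool $22,088.39 (≈ $20.6627 each)
Ending inventory (cost pool remaining) = $22,088.39
Check: goods available $24,751.00 = COGS $2,662.61 + ending $22,088.39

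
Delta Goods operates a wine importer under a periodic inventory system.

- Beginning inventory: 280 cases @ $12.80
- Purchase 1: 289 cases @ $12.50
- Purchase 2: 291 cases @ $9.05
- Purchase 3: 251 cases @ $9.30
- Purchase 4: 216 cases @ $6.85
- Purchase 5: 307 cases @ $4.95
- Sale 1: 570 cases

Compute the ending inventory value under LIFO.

Sale 1 (570) [LIFO — newest first]: 307 @ $4.95 + 216 @ $6.85 + 47 @ $9.30 = $3,436.35
Ending inventory: 280 @ $12.80 + 289 @ $12.50 + 291 @ $9.05 + 204 @ $9.30 = $11,727.25
Check: goods available $15,163.60 = COGS $3,436.35 + ending $11,727.25

Ending inventory = $11,727.25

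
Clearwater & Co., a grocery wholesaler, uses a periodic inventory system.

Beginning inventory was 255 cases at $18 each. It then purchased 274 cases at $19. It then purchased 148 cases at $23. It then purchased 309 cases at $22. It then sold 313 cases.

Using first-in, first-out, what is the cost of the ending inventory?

Ending inventory = $14,306

Sale 1 (313) [FIFO — oldest first]: 255 @ $18 + 58 @ $19 = $5,692
Ending inventory: 216 @ $19 + 148 @ $23 + 309 @ $22 = $14,306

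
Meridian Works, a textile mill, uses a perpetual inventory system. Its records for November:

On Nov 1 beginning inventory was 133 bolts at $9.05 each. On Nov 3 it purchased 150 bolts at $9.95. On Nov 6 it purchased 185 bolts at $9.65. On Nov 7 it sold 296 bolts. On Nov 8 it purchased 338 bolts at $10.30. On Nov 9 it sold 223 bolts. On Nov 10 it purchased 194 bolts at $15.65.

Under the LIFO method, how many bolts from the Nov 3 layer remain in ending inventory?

Nov 7, 296 sold [LIFO — newest first]: 185 @ $9.65 + 111 @ $9.95 = $2,889.70
Nov 9, 223 sold [LIFO — newest first]: 223 @ $10.30 = $2,296.90
Total COGS = $2,889.70 + $2,296.90 = $5,186.60
Ending inventory: 133 @ $9.05 + 39 @ $9.95 + 115 @ $10.30 + 194 @ $15.65 = $5,812.30

39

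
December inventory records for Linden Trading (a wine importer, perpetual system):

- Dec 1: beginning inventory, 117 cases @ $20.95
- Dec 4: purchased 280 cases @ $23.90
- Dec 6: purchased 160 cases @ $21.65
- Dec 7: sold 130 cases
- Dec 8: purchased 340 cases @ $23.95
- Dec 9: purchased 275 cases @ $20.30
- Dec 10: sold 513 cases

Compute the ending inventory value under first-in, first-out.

Ending inventory = $11,665.80

Dec 7, 130 sold [FIFO — oldest first]: 117 @ $20.95 + 13 @ $23.90 = $2,761.85
Dec 10, 513 sold [FIFO — oldest first]: 267 @ $23.90 + 160 @ $21.65 + 86 @ $23.95 = $11,905.00
Total COGS = $2,761.85 + $11,905.00 = $14,666.85
Ending inventory: 254 @ $23.95 + 275 @ $20.30 = $11,665.80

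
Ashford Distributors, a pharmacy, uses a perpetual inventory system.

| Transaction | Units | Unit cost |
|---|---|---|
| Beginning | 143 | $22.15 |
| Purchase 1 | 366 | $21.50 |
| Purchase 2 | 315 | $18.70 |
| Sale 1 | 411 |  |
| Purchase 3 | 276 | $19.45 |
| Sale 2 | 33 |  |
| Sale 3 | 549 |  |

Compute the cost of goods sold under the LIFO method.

Sale 1 (411) [LIFO — newest first]: 315 @ $18.70 + 96 @ $21.50 = $7,954.50
Sale 2 (33) [LIFO — newest first]: 33 @ $19.45 = $641.85
Sale 3 (549) [LIFO — newest first]: 243 @ $19.45 + 270 @ $21.50 + 36 @ $22.15 = $11,328.75
Total COGS = $7,954.50 + $641.85 + $11,328.75 = $19,925.10
Ending inventory: 107 @ $22.15 = $2,370.05

COGS = $19,925.10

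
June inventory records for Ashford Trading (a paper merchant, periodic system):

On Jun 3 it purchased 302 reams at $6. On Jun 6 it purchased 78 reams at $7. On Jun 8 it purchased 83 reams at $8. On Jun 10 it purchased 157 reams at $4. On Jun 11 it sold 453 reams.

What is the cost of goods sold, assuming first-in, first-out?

Jun 11, 453 sold [FIFO — oldest first]: 302 @ $6 + 78 @ $7 + 73 @ $8 = $2,942
Ending inventory: 10 @ $8 + 157 @ $4 = $708
Check: goods available $3,650 = COGS $2,942 + ending $708

COGS = $2,942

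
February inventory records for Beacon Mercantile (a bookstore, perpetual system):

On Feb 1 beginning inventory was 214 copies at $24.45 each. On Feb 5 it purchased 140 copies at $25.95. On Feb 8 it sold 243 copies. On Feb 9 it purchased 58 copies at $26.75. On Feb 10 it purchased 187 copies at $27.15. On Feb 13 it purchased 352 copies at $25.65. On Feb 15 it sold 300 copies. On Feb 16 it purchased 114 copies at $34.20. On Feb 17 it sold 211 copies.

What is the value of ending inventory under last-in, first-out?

Ending inventory = $8,120.75

Feb 8, 243 sold [LIFO — newest first]: 140 @ $25.95 + 103 @ $24.45 = $6,151.35
Feb 15, 300 sold [LIFO — newest first]: 300 @ $25.65 = $7,695.00
Feb 17, 211 sold [LIFO — newest first]: 114 @ $34.20 + 52 @ $25.65 + 45 @ $27.15 = $6,454.35
Total COGS = $6,151.35 + $7,695.00 + $6,454.35 = $20,300.70
Ending inventory: 111 @ $24.45 + 58 @ $26.75 + 142 @ $27.15 = $8,120.75
Check: goods available $28,421.45 = COGS $20,300.70 + ending $8,120.75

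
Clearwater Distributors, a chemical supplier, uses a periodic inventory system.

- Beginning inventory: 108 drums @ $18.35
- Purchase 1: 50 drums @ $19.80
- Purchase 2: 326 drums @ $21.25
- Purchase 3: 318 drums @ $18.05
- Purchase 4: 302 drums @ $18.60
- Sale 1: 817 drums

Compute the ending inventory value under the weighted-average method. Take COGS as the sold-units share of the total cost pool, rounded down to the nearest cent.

Sale 1, sell 817: 817/1104 × $21,256.40 → $15,730.50
Ending inventory (cost pool remaining) = $5,525.90

Ending inventory = $5,525.90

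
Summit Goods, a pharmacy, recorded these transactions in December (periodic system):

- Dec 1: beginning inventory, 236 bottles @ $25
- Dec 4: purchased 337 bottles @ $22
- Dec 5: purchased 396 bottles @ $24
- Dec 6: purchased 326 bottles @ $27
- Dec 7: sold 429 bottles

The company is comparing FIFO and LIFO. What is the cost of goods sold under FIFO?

COGS = $10,146

FIFO COGS: 236 @ $25 + 193 @ $22 = $10,146
LIFO COGS: 326 @ $27 + 103 @ $24 = $11,274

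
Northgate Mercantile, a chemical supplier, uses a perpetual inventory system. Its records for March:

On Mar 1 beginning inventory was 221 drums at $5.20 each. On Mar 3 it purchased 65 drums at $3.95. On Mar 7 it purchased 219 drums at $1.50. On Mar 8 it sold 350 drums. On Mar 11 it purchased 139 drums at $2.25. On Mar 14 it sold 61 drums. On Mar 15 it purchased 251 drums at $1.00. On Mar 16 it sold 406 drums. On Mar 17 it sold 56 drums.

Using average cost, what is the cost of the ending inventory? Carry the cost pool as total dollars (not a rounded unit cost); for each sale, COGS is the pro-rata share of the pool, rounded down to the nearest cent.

After Mar 1: 221 on hand, pool $1,149.20 (≈ $5.2000 each)
After Mar 3: 286 on hand, pool $1,405.95 (≈ $4.9159 each)
After Mar 7: 505 on hand, pool $1,734.45 (≈ $3.4346 each)
Mar 8, sell 350: 350/505 × $1,734.45 → $1,202.09
After Mar 11: 294 on hand, pool $845.11 (≈ $2.8745 each)
Mar 14, sell 61: 61/294 × $845.11 → $175.34
After Mar 15: 484 on hand, pool $920.77 (≈ $1.9024 each)
Mar 16, sell 406: 406/484 × $920.77 → $772.38
Mar 17, sell 56: 56/78 × $148.39 → $106.53
Total COGS = $1,202.09 + $175.34 + $772.38 + $106.53 = $2,256.34
Ending inventory (cost pool remaining) = $41.86
Check: goods available $2,298.20 = COGS $2,256.34 + ending $41.86

Ending inventory = $41.86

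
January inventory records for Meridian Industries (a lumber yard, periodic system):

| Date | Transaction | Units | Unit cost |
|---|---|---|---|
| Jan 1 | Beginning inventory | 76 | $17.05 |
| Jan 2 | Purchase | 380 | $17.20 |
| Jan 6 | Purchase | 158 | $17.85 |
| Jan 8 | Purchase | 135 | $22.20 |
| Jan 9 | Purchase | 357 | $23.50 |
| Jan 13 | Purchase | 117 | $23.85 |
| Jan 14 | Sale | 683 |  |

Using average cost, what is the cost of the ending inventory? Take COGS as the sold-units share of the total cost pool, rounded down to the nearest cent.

Ending inventory = $10,962.95

Jan 14, sell 683: 683/1223 × $24,829.05 → $13,866.10
Ending inventory (cost pool remaining) = $10,962.95
Check: goods available $24,829.05 = COGS $13,866.10 + ending $10,962.95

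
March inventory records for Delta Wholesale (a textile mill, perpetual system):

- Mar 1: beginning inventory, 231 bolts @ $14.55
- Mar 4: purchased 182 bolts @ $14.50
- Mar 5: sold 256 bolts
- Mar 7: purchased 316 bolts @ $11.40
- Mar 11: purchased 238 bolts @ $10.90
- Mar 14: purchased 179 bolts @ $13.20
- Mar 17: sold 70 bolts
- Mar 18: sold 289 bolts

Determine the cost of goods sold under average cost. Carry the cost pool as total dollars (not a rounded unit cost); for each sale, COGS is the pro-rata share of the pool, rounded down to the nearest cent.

After Mar 1: 231 on hand, pool $3,361.05 (≈ $14.5500 each)
After Mar 4: 413 on hand, pool $6,000.05 (≈ $14.5280 each)
Mar 5, sell 256: 256/413 × $6,000.05 → $3,719.15
After Mar 7: 473 on hand, pool $5,883.30 (≈ $12.4383 each)
After Mar 11: 711 on hand, pool $8,477.50 (≈ $11.9233 each)
After Mar 14: 890 on hand, pool $10,840.30 (≈ $12.1801 each)
Mar 17, sell 70: 70/890 × $10,840.30 → $852.60
Mar 18, sell 289: 289/820 × $9,987.70 → $3,520.05
Total COGS = $3,719.15 + $852.60 + $3,520.05 = $8,091.80
Ending inventory (cost pool remaining) = $6,467.65
Check: goods available $14,559.45 = COGS $8,091.80 + ending $6,467.65

COGS = $8,091.80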